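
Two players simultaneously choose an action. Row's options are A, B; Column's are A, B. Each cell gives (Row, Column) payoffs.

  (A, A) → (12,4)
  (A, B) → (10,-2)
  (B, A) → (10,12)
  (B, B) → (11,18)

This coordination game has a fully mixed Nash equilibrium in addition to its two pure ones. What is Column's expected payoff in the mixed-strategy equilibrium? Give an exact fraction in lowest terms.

Row mixes with probability p on A, chosen so Column is indifferent: 4p + 12(1−p) = (-2)p + 18(1−p) gives p = 1/2.
Column's expected payoff is 4·1/2 + 12·1/2 = 8.

8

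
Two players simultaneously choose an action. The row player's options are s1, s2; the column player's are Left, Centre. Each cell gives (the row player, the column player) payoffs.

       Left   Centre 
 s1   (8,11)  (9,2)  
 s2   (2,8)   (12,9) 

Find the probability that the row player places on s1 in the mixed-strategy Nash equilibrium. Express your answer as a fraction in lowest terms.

1/10

The row player's mix p on s1 must make the column player indifferent between Left and Centre.
The column player's payoff from Left: 11p + 8(1−p). From Centre: 2p + 9(1−p).
Set equal: 9p = 1(1−p) → p = 1/10.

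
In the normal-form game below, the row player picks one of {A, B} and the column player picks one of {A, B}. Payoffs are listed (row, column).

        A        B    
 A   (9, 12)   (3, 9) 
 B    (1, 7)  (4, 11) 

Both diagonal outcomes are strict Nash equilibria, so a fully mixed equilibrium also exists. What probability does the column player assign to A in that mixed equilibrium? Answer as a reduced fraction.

The column player's mix q on A must make the row player indifferent between A and B.
The row player's payoff from A: 9q + 3(1−q). From B: 1q + 4(1−q).
Set equal: 8q = 1(1−q) → q = 1/9.

1/9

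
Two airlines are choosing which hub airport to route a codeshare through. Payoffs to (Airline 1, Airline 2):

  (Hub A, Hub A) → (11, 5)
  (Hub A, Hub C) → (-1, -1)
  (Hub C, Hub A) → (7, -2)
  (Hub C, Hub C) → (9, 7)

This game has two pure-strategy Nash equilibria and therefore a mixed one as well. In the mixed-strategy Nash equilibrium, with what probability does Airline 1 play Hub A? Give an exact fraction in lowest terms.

Airline 1's mix p on Hub A must make Airline 2 indifferent between Hub A and Hub C.
Airline 2's payoff from Hub A: 5p + (-2)(1−p). From Hub C: (-1)p + 7(1−p).
Set equal: 6p = 9(1−p) → p = 9/15 = 3/5.

3/5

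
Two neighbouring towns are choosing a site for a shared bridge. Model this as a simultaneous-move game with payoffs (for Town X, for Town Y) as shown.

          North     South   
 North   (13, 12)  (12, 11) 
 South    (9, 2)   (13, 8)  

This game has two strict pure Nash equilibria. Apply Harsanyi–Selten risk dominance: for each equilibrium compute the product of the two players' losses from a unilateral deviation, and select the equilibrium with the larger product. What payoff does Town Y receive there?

At both North: Town X loses 13 − 9 = 4 by deviating; Town Y loses 12 − 11 = 1. Product = 4·1 = 4.
At both South: Town X loses 13 − 12 = 1 by deviating; Town Y loses 8 − 2 = 6. Product = 1·6 = 6.
6 > 4, so both South is risk-dominant. Town Y's payoff there is 8.

8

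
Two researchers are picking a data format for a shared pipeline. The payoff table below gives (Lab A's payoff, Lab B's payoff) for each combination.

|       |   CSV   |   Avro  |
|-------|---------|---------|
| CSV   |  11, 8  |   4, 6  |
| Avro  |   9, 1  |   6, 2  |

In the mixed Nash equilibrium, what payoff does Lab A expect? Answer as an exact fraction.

Lab B mixes with probability q on CSV, chosen so Lab A is indifferent: 11q + 4(1−q) = 9q + 6(1−q) gives q = 1/2.
Lab A's expected payoff (from either row, since indifferent) is 11·1/2 + 4·1/2 = 15/2.

15/2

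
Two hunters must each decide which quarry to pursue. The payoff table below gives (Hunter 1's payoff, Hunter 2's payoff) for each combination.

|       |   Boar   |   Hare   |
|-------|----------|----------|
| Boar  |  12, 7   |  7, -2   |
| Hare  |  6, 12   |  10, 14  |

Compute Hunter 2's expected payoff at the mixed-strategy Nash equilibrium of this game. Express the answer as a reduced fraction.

Hunter 1 mixes with probability p on Boar, chosen so Hunter 2 is indifferent: 7p + 12(1−p) = (-2)p + 14(1−p) gives p = 2/11.
Hunter 2's expected payoff is 7·2/11 + 12·9/11 = 122/11.

122/11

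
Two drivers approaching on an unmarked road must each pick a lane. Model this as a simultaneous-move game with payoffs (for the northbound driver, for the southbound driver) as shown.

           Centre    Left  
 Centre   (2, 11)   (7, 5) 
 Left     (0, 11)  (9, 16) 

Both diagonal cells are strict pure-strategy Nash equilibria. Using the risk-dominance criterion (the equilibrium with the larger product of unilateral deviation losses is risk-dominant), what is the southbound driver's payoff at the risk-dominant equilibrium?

11

At both Centre: the northbound driver loses 2 − 0 = 2 by deviating; the southbound driver loses 11 − 5 = 6. Product = 2·6 = 12.
At both Left: the northbound driver loses 9 − 7 = 2 by deviating; the southbound driver loses 16 − 11 = 5. Product = 2·5 = 10.
12 > 10, so both Centre is risk-dominant. The southbound driver's payoff there is 11.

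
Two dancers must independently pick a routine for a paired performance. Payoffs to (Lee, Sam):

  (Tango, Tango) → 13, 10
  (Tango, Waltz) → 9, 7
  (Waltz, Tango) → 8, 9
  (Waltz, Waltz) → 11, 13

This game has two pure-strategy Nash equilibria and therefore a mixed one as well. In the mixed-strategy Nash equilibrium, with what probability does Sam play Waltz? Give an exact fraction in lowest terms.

5/7

Sam's mix q on Tango must make Lee indifferent between Tango and Waltz.
Lee's payoff from Tango: 13q + 9(1−q). From Waltz: 8q + 11(1−q).
Set equal: 5q = 2(1−q) → q = 2/7.
Probability on Waltz is 1 − 2/7 = 5/7.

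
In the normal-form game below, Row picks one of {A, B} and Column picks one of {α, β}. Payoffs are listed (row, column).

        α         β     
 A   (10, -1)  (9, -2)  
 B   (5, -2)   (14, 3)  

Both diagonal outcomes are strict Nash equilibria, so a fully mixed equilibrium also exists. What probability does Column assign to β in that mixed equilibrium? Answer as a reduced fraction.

Column's mix q on α must make Row indifferent between A and B.
Row's payoff from A: 10q + 9(1−q). From B: 5q + 14(1−q).
Set equal: 5q = 5(1−q) → q = 5/10 = 1/2.
Probability on β is 1 − 1/2 = 1/2.

1/2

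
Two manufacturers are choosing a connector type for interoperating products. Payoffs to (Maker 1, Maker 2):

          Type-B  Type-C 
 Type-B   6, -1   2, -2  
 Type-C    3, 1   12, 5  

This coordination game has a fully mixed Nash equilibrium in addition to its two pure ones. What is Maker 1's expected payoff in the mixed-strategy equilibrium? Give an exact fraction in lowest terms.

66/13

Maker 2 mixes with probability q on Type-B, chosen so Maker 1 is indifferent: 6q + 2(1−q) = 3q + 12(1−q) gives q = 10/13.
Maker 1's expected payoff (from either row, since indifferent) is 6·10/13 + 2·3/13 = 66/13.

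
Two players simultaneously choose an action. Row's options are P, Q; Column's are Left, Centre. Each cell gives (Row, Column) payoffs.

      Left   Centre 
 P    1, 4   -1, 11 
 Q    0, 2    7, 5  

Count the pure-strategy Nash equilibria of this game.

(Q, Centre): Row gets 7 (best alternative -1); Column gets 5 (best alternative 2). Neither deviates — NE.
(P, Left) is not a NE: Column would switch to Centre (11 > 4).
No other cell survives both best-response checks, so there is 1 pure NE.

1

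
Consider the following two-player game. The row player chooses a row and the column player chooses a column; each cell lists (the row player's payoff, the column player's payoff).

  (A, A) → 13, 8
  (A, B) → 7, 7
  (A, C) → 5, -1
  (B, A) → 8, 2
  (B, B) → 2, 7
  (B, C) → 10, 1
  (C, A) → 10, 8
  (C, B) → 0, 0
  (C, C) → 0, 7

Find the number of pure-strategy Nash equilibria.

1

Both A: the row player gets 13 (best alternative 10); the column player gets 8 (best alternative 7). Neither deviates — NE.
Both C is not a NE: the row player would switch to B (10 > 0).
No other cell survives both best-response checks, so there is 1 pure NE.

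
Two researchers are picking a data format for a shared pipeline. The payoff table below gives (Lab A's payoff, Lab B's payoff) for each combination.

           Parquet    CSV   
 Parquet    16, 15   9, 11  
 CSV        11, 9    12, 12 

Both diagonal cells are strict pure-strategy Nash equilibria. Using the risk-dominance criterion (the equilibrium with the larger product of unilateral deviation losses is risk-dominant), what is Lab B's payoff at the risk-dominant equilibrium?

15

At both Parquet: Lab A loses 16 − 11 = 5 by deviating; Lab B loses 15 − 11 = 4. Product = 5·4 = 20.
At both CSV: Lab A loses 12 − 9 = 3 by deviating; Lab B loses 12 − 9 = 3. Product = 3·3 = 9.
20 > 9, so both Parquet is risk-dominant. Lab B's payoff there is 15.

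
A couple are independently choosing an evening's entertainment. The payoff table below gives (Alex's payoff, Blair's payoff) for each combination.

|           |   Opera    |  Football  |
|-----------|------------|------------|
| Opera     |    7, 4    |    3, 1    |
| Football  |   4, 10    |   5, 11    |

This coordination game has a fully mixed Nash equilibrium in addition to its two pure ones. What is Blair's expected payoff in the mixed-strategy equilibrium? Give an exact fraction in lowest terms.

17/2

Alex mixes with probability p on Opera, chosen so Blair is indifferent: 4p + 10(1−p) = 1p + 11(1−p) gives p = 1/4.
Blair's expected payoff is 4·1/4 + 10·3/4 = 17/2.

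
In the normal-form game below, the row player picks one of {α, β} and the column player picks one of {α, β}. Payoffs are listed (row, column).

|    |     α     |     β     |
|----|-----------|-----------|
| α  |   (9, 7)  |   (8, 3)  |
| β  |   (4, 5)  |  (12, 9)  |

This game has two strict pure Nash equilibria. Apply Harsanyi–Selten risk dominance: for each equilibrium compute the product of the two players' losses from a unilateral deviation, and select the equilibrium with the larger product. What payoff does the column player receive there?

At both α: the row player loses 9 − 4 = 5 by deviating; the column player loses 7 − 3 = 4. Product = 5·4 = 20.
At both β: the row player loses 12 − 8 = 4 by deviating; the column player loses 9 − 5 = 4. Product = 4·4 = 16.
20 > 16, so both α is risk-dominant. The column player's payoff there is 7.

7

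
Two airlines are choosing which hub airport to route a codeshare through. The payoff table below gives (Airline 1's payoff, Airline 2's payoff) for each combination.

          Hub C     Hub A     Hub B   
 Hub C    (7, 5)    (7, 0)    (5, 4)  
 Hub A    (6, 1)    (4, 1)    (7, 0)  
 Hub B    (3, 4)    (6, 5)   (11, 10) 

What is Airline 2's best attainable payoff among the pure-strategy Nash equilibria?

10

Both Hub C is a pure NE (Airline 1: 7 ≥ 6; Airline 2: 5 ≥ 4). Airline 2 gets 5.
Both Hub B is a pure NE (Airline 1: 11 ≥ 7; Airline 2: 10 ≥ 5). Airline 2 gets 10.
Every other cell has a profitable deviation for at least one player. Highest of {5, 10} is 10.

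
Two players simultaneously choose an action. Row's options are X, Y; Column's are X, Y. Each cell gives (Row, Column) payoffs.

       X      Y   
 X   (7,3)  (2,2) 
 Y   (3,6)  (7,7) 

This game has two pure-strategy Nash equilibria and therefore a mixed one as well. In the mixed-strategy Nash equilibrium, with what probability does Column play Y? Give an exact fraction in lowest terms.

4/9

Column's mix q on X must make Row indifferent between X and Y.
Row's payoff from X: 7q + 2(1−q). From Y: 3q + 7(1−q).
Set equal: 4q = 5(1−q) → q = 5/9.
Probability on Y is 1 − 5/9 = 4/9.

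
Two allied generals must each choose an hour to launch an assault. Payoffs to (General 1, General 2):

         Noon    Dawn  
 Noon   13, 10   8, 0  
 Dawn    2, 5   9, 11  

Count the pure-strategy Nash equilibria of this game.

2

Both Noon: General 1 gets 13 (best alternative 2); General 2 gets 10 (best alternative 0). Neither deviates — NE.
Both Dawn: General 1 gets 9 (best alternative 8); General 2 gets 11 (best alternative 5). Neither deviates — NE.
(Dawn, Noon) is not a NE: General 1 would switch to Noon (13 > 2).
No other cell survives both best-response checks, so there are 2 pure NE.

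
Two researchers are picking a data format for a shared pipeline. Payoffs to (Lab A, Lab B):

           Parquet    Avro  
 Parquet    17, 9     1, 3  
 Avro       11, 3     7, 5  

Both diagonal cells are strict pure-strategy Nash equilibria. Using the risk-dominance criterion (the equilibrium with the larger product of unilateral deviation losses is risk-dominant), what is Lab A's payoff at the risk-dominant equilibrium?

17

At both Parquet: Lab A loses 17 − 11 = 6 by deviating; Lab B loses 9 − 3 = 6. Product = 6·6 = 36.
At both Avro: Lab A loses 7 − 1 = 6 by deviating; Lab B loses 5 − 3 = 2. Product = 6·2 = 12.
36 > 12, so both Parquet is risk-dominant. Lab A's payoff there is 17.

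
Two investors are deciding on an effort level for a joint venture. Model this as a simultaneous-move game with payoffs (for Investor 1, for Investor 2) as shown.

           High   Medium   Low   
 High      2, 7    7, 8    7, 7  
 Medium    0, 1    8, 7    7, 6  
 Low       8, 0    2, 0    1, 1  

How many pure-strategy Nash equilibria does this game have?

Both Medium: Investor 1 gets 8 (best alternative 7); Investor 2 gets 7 (best alternative 6). Neither deviates — NE.
Both High is not a NE: Investor 1 would switch to Low (8 > 2).
No other cell survives both best-response checks, so there is 1 pure NE.

1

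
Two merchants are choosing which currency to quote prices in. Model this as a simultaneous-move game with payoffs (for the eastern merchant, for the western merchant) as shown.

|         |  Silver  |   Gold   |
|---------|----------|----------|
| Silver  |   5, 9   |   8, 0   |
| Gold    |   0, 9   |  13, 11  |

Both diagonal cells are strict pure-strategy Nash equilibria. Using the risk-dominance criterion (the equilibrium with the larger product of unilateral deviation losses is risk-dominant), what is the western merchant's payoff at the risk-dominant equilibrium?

9

At both Silver: the eastern merchant loses 5 − 0 = 5 by deviating; the western merchant loses 9 − 0 = 9. Product = 5·9 = 45.
At both Gold: the eastern merchant loses 13 − 8 = 5 by deviating; the western merchant loses 11 − 9 = 2. Product = 5·2 = 10.
45 > 10, so both Silver is risk-dominant. The western merchant's payoff there is 9.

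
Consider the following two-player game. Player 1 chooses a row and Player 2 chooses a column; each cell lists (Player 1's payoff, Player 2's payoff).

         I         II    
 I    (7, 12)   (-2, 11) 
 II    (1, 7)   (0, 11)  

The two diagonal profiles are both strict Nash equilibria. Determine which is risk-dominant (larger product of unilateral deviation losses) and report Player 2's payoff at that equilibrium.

11

At both I: Player 1 loses 7 − 1 = 6 by deviating; Player 2 loses 12 − 11 = 1. Product = 6·1 = 6.
At both II: Player 1 loses 0 − (-2) = 2 by deviating; Player 2 loses 11 − 7 = 4. Product = 2·4 = 8.
8 > 6, so both II is risk-dominant. Player 2's payoff there is 11.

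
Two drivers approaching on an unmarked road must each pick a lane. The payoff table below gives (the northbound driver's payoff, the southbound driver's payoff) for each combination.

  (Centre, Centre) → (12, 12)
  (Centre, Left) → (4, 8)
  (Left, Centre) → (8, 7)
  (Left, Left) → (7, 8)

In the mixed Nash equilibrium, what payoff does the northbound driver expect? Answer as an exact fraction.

The southbound driver mixes with probability q on Centre, chosen so the northbound driver is indifferent: 12q + 4(1−q) = 8q + 7(1−q) gives q = 3/7.
The northbound driver's expected payoff (from either row, since indifferent) is 12·3/7 + 4·4/7 = 52/7.

52/7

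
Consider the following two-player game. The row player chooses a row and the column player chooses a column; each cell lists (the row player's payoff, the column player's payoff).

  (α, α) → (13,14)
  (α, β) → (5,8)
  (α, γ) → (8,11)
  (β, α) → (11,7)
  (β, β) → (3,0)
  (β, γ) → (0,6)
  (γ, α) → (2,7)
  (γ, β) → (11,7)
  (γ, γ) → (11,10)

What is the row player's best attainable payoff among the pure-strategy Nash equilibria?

13

Both α is a pure NE (the row player: 13 ≥ 11; the column player: 14 ≥ 11). The row player gets 13.
Both γ is a pure NE (the row player: 11 ≥ 8; the column player: 10 ≥ 7). The row player gets 11.
Every other cell has a profitable deviation for at least one player. Highest of {13, 11} is 13.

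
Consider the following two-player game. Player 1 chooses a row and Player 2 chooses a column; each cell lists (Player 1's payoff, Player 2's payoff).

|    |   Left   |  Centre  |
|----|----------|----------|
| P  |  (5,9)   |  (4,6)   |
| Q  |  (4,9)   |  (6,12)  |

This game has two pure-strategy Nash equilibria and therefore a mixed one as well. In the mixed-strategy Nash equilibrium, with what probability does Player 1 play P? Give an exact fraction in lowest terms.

1/2

Player 1's mix p on P must make Player 2 indifferent between Left and Centre.
Player 2's payoff from Left: 9p + 9(1−p). From Centre: 6p + 12(1−p).
Set equal: 3p = 3(1−p) → p = 3/6 = 1/2.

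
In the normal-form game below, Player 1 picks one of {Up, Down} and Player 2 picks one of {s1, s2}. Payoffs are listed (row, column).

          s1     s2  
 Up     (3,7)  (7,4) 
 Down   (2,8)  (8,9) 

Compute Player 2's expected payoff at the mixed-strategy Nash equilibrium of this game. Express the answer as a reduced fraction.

Player 1 mixes with probability p on Up, chosen so Player 2 is indifferent: 7p + 8(1−p) = 4p + 9(1−p) gives p = 1/4.
Player 2's expected payoff is 7·1/4 + 8·3/4 = 31/4.

31/4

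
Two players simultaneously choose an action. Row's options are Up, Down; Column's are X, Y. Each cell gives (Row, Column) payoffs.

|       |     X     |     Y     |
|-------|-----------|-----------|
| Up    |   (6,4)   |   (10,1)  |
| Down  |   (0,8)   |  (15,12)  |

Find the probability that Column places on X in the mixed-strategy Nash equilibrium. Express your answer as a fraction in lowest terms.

Column's mix q on X must make Row indifferent between Up and Down.
Row's payoff from Up: 6q + 10(1−q). From Down: 0q + 15(1−q).
Set equal: 6q = 5(1−q) → q = 5/11.

5/11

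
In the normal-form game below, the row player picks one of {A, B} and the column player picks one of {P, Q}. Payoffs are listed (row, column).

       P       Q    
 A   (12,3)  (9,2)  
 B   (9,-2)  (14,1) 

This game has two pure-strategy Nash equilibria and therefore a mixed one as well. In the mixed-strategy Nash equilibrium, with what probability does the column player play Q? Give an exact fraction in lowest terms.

3/8

The column player's mix q on P must make the row player indifferent between A and B.
The row player's payoff from A: 12q + 9(1−q). From B: 9q + 14(1−q).
Set equal: 3q = 5(1−q) → q = 5/8.
Probability on Q is 1 − 5/8 = 3/8.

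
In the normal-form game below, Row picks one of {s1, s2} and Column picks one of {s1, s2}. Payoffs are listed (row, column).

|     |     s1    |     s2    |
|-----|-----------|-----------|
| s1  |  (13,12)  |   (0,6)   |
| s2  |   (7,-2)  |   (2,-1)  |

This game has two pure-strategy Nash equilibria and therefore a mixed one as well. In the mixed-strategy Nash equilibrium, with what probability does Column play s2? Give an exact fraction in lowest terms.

3/4

Column's mix q on s1 must make Row indifferent between s1 and s2.
Row's payoff from s1: 13q + 0(1−q). From s2: 7q + 2(1−q).
Set equal: 6q = 2(1−q) → q = 2/8 = 1/4.
Probability on s2 is 1 − 1/4 = 3/4.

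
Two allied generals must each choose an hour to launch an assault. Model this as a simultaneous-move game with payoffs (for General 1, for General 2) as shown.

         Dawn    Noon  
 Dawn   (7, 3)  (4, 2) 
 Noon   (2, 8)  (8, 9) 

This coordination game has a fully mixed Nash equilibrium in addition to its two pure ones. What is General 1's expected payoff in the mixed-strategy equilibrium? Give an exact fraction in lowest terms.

16/3

General 2 mixes with probability q on Dawn, chosen so General 1 is indifferent: 7q + 4(1−q) = 2q + 8(1−q) gives q = 4/9.
General 1's expected payoff (from either row, since indifferent) is 7·4/9 + 4·5/9 = 16/3.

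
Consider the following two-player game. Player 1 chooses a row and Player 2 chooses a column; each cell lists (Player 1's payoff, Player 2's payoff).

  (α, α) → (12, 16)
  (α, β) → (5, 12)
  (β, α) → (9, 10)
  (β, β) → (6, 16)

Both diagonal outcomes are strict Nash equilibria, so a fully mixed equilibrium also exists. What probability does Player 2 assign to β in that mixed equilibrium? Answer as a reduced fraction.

3/4

Player 2's mix q on α must make Player 1 indifferent between α and β.
Player 1's payoff from α: 12q + 5(1−q). From β: 9q + 6(1−q).
Set equal: 3q = 1(1−q) → q = 1/4.
Probability on β is 1 − 1/4 = 3/4.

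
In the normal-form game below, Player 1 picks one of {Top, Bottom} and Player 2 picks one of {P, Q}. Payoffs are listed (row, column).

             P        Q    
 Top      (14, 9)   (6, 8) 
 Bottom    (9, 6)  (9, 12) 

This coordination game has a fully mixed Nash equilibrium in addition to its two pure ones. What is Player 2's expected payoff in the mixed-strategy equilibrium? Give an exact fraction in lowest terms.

Player 1 mixes with probability p on Top, chosen so Player 2 is indifferent: 9p + 6(1−p) = 8p + 12(1−p) gives p = 6/7.
Player 2's expected payoff is 9·6/7 + 6·1/7 = 60/7.

60/7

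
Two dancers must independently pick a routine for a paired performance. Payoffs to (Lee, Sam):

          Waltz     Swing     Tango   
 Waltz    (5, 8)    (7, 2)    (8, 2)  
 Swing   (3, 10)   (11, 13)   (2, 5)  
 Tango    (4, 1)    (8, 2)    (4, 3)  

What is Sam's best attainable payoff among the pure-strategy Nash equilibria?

Both Waltz is a pure NE (Lee: 5 ≥ 4; Sam: 8 ≥ 2). Sam gets 8.
Both Swing is a pure NE (Lee: 11 ≥ 8; Sam: 13 ≥ 10). Sam gets 13.
Every other cell has a profitable deviation for at least one player. Highest of {8, 13} is 13.

13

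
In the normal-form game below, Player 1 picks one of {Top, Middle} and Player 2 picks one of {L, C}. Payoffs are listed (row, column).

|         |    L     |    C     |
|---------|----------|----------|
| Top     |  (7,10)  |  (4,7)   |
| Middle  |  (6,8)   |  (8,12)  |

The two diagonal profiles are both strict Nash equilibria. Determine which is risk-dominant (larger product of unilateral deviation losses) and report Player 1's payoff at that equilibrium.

8

At (Top, L): Player 1 loses 7 − 6 = 1 by deviating; Player 2 loses 10 − 7 = 3. Product = 1·3 = 3.
At (Middle, C): Player 1 loses 8 − 4 = 4 by deviating; Player 2 loses 12 − 8 = 4. Product = 4·4 = 16.
16 > 3, so (Middle, C) is risk-dominant. Player 1's payoff there is 8.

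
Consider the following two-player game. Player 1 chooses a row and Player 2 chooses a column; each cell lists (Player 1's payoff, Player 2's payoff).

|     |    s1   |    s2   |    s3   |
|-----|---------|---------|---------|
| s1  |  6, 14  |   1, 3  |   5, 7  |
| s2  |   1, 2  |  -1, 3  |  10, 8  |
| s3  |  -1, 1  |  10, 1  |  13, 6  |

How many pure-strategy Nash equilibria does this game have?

Both s1: Player 1 gets 6 (best alternative 1); Player 2 gets 14 (best alternative 7). Neither deviates — NE.
Both s3: Player 1 gets 13 (best alternative 10); Player 2 gets 6 (best alternative 1). Neither deviates — NE.
Both s2 is not a NE: Player 1 would switch to s3 (10 > -1).
No other cell survives both best-response checks, so there are 2 pure NE.

2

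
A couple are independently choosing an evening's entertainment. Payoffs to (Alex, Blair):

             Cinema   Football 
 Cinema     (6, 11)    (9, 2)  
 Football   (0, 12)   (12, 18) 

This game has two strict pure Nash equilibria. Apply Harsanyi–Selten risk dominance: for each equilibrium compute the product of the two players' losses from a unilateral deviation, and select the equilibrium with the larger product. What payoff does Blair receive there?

11

At both Cinema: Alex loses 6 − 0 = 6 by deviating; Blair loses 11 − 2 = 9. Product = 6·9 = 54.
At both Football: Alex loses 12 − 9 = 3 by deviating; Blair loses 18 − 12 = 6. Product = 3·6 = 18.
54 > 18, so both Cinema is risk-dominant. Blair's payoff there is 11.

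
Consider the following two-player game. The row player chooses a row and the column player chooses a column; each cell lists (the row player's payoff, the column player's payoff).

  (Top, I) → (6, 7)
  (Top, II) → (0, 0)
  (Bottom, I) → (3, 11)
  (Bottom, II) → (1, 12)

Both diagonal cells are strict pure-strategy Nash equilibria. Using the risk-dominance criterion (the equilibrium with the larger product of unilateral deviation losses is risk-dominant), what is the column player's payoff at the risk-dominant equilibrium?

7

At (Top, I): the row player loses 6 − 3 = 3 by deviating; the column player loses 7 − 0 = 7. Product = 3·7 = 21.
At (Bottom, II): the row player loses 1 − 0 = 1 by deviating; the column player loses 12 − 11 = 1. Product = 1·1 = 1.
21 > 1, so (Top, I) is risk-dominant. The column player's payoff there is 7.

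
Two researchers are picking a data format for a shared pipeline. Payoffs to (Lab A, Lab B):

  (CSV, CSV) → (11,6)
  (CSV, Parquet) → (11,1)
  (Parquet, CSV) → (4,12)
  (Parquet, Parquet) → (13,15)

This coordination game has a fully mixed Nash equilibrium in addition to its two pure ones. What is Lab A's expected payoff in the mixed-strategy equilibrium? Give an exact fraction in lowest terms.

Lab B mixes with probability q on CSV, chosen so Lab A is indifferent: 11q + 11(1−q) = 4q + 13(1−q) gives q = 2/9.
Lab A's expected payoff (from either row, since indifferent) is 11·2/9 + 11·7/9 = 11.

11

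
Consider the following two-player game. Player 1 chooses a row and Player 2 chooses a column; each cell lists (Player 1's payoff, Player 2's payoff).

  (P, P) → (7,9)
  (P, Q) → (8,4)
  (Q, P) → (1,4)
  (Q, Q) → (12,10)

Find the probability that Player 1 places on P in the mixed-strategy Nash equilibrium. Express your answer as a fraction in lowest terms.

6/11

Player 1's mix p on P must make Player 2 indifferent between P and Q.
Player 2's payoff from P: 9p + 4(1−p). From Q: 4p + 10(1−p).
Set equal: 5p = 6(1−p) → p = 6/11.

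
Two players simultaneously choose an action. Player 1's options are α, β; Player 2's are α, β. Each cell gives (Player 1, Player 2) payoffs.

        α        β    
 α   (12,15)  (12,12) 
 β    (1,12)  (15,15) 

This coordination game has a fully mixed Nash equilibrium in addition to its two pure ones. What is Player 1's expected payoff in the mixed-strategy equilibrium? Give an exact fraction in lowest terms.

Player 2 mixes with probability q on α, chosen so Player 1 is indifferent: 12q + 12(1−q) = 1q + 15(1−q) gives q = 3/14.
Player 1's expected payoff (from either row, since indifferent) is 12·3/14 + 12·11/14 = 12.

12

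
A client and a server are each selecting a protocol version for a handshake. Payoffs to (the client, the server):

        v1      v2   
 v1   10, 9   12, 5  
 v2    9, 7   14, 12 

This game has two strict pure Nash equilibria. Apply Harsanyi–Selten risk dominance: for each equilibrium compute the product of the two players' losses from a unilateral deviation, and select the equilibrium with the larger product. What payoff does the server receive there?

At both v1: the client loses 10 − 9 = 1 by deviating; the server loses 9 − 5 = 4. Product = 1·4 = 4.
At both v2: the client loses 14 − 12 = 2 by deviating; the server loses 12 − 7 = 5. Product = 2·5 = 10.
10 > 4, so both v2 is risk-dominant. The server's payoff there is 12.

12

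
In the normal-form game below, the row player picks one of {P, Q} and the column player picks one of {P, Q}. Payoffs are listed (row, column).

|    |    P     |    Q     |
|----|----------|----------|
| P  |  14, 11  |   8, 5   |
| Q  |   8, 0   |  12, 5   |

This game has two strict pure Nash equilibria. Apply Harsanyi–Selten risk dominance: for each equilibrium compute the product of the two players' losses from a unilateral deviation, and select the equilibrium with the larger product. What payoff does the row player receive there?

14

At both P: the row player loses 14 − 8 = 6 by deviating; the column player loses 11 − 5 = 6. Product = 6·6 = 36.
At both Q: the row player loses 12 − 8 = 4 by deviating; the column player loses 5 − 0 = 5. Product = 4·5 = 20.
36 > 20, so both P is risk-dominant. The row player's payoff there is 14.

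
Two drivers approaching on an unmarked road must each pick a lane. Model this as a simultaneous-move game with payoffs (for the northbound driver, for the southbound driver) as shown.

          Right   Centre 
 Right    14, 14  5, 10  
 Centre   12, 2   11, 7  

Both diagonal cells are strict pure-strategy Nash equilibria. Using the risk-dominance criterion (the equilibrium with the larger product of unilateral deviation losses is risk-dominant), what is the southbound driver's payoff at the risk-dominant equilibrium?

7

At both Right: the northbound driver loses 14 − 12 = 2 by deviating; the southbound driver loses 14 − 10 = 4. Product = 2·4 = 8.
At both Centre: the northbound driver loses 11 − 5 = 6 by deviating; the southbound driver loses 7 − 2 = 5. Product = 6·5 = 30.
30 > 8, so both Centre is risk-dominant. The southbound driver's payoff there is 7.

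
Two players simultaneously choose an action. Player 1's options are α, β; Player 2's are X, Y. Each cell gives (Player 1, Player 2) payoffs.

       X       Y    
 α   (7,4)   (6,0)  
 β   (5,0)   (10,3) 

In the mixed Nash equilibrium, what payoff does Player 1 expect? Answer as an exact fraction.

20/3

Player 2 mixes with probability q on X, chosen so Player 1 is indifferent: 7q + 6(1−q) = 5q + 10(1−q) gives q = 2/3.
Player 1's expected payoff (from either row, since indifferent) is 7·2/3 + 6·1/3 = 20/3.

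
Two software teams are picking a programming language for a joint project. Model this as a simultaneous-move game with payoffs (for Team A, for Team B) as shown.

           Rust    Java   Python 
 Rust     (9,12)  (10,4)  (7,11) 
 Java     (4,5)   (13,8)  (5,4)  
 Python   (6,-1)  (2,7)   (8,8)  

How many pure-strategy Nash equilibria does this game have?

3

Both Rust: Team A gets 9 (best alternative 6); Team B gets 12 (best alternative 11). Neither deviates — NE.
Both Java: Team A gets 13 (best alternative 10); Team B gets 8 (best alternative 5). Neither deviates — NE.
Both Python: Team A gets 8 (best alternative 7); Team B gets 8 (best alternative 7). Neither deviates — NE.
(Java, Rust) is not a NE: Team A would switch to Rust (9 > 4).
No other cell survives both best-response checks, so there are 3 pure NE.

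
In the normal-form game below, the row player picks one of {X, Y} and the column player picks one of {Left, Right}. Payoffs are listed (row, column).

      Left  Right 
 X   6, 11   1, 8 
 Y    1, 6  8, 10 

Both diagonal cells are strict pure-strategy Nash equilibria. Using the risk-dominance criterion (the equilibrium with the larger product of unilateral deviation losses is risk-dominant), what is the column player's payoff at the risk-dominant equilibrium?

At (X, Left): the row player loses 6 − 1 = 5 by deviating; the column player loses 11 − 8 = 3. Product = 5·3 = 15.
At (Y, Right): the row player loses 8 − 1 = 7 by deviating; the column player loses 10 − 6 = 4. Product = 7·4 = 28.
28 > 15, so (Y, Right) is risk-dominant. The column player's payoff there is 10.

10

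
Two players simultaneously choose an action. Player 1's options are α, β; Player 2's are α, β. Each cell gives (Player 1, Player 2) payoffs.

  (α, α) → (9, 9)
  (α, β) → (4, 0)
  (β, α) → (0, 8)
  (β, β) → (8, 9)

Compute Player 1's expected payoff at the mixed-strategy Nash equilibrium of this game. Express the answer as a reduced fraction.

Player 2 mixes with probability q on α, chosen so Player 1 is indifferent: 9q + 4(1−q) = 0q + 8(1−q) gives q = 4/13.
Player 1's expected payoff (from either row, since indifferent) is 9·4/13 + 4·9/13 = 72/13.

72/13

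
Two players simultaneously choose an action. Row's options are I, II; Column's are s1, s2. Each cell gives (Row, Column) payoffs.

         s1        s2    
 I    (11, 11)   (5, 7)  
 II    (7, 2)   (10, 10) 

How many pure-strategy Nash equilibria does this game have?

2

(I, s1): Row gets 11 (best alternative 7); Column gets 11 (best alternative 7). Neither deviates — NE.
(II, s2): Row gets 10 (best alternative 5); Column gets 10 (best alternative 2). Neither deviates — NE.
(I, s2) is not a NE: Row would switch to II (10 > 5).
No other cell survives both best-response checks, so there are 2 pure NE.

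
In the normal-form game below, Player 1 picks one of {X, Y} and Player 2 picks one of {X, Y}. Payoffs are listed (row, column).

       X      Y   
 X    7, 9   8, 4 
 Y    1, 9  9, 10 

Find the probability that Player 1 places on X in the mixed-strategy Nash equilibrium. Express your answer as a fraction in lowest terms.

1/6

Player 1's mix p on X must make Player 2 indifferent between X and Y.
Player 2's payoff from X: 9p + 9(1−p). From Y: 4p + 10(1−p).
Set equal: 5p = 1(1−p) → p = 1/6.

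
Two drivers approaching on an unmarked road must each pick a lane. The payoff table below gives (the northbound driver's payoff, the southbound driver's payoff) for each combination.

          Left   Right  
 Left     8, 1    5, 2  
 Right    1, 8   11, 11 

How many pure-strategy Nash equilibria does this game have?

1

Both Right: the northbound driver gets 11 (best alternative 5); the southbound driver gets 11 (best alternative 8). Neither deviates — NE.
Both Left is not a NE: the southbound driver would switch to Right (2 > 1).
No other cell survives both best-response checks, so there is 1 pure NE.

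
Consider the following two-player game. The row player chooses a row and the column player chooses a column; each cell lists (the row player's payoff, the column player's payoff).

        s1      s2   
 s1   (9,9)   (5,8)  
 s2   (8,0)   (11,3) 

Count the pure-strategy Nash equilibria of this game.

Both s1: the row player gets 9 (best alternative 8); the column player gets 9 (best alternative 8). Neither deviates — NE.
Both s2: the row player gets 11 (best alternative 5); the column player gets 3 (best alternative 0). Neither deviates — NE.
(s2, s1) is not a NE: the row player would switch to s1 (9 > 8).
No other cell survives both best-response checks, so there are 2 pure NE.

2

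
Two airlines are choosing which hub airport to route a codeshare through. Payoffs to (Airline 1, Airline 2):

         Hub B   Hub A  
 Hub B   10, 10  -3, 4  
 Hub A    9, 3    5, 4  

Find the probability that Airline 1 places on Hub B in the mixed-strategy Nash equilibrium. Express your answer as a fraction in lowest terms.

1/7

Airline 1's mix p on Hub B must make Airline 2 indifferent between Hub B and Hub A.
Airline 2's payoff from Hub B: 10p + 3(1−p). From Hub A: 4p + 4(1−p).
Set equal: 6p = 1(1−p) → p = 1/7.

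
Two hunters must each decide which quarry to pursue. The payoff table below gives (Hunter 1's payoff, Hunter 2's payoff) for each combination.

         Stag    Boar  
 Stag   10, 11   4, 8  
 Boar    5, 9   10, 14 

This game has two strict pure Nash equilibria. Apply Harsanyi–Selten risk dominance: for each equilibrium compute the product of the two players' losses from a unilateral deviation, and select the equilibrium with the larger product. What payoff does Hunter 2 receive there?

At both Stag: Hunter 1 loses 10 − 5 = 5 by deviating; Hunter 2 loses 11 − 8 = 3. Product = 5·3 = 15.
At both Boar: Hunter 1 loses 10 − 4 = 6 by deviating; Hunter 2 loses 14 − 9 = 5. Product = 6·5 = 30.
30 > 15, so both Boar is risk-dominant. Hunter 2's payoff there is 14.

14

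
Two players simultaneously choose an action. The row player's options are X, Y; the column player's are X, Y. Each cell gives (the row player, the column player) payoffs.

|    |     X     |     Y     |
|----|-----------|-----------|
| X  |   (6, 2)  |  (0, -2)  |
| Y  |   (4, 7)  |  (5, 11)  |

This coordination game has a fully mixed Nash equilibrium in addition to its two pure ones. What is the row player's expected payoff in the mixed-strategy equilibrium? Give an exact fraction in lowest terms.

30/7

The column player mixes with probability q on X, chosen so the row player is indifferent: 6q + 0(1−q) = 4q + 5(1−q) gives q = 5/7.
The row player's expected payoff (from either row, since indifferent) is 6·5/7 + 0·2/7 = 30/7.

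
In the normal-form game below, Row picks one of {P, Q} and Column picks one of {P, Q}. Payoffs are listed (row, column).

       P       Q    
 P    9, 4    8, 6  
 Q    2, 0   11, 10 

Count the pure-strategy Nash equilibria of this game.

1

Both Q: Row gets 11 (best alternative 8); Column gets 10 (best alternative 0). Neither deviates — NE.
Both P is not a NE: Column would switch to Q (6 > 4).
No other cell survives both best-response checks, so there is 1 pure NE.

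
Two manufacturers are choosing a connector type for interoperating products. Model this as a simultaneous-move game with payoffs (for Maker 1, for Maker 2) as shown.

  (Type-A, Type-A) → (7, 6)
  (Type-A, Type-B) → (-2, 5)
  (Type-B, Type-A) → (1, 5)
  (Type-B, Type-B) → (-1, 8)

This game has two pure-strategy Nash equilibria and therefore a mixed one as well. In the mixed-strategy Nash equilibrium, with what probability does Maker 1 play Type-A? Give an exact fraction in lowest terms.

3/4

Maker 1's mix p on Type-A must make Maker 2 indifferent between Type-A and Type-B.
Maker 2's payoff from Type-A: 6p + 5(1−p). From Type-B: 5p + 8(1−p).
Set equal: 1p = 3(1−p) → p = 3/4.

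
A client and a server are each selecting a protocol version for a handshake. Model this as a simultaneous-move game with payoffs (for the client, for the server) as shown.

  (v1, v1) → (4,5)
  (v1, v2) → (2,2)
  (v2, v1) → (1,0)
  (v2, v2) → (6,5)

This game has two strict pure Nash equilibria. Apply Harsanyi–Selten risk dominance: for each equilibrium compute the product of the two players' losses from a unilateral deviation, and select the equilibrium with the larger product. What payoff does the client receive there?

6

At both v1: the client loses 4 − 1 = 3 by deviating; the server loses 5 − 2 = 3. Product = 3·3 = 9.
At both v2: the client loses 6 − 2 = 4 by deviating; the server loses 5 − 0 = 5. Product = 4·5 = 20.
20 > 9, so both v2 is risk-dominant. The client's payoff there is 6.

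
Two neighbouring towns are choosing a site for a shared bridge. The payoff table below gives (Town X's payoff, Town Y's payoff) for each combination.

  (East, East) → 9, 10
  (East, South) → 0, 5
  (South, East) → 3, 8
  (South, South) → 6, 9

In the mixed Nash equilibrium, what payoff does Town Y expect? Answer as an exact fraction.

Town X mixes with probability p on East, chosen so Town Y is indifferent: 10p + 8(1−p) = 5p + 9(1−p) gives p = 1/6.
Town Y's expected payoff is 10·1/6 + 8·5/6 = 25/3.

25/3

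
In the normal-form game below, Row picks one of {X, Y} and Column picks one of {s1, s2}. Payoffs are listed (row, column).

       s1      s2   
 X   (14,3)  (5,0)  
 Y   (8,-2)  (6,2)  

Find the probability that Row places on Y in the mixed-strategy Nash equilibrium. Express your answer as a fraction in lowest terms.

3/7

Row's mix p on X must make Column indifferent between s1 and s2.
Column's payoff from s1: 3p + (-2)(1−p). From s2: 0p + 2(1−p).
Set equal: 3p = 4(1−p) → p = 4/7.
Probability on Y is 1 − 4/7 = 3/7.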